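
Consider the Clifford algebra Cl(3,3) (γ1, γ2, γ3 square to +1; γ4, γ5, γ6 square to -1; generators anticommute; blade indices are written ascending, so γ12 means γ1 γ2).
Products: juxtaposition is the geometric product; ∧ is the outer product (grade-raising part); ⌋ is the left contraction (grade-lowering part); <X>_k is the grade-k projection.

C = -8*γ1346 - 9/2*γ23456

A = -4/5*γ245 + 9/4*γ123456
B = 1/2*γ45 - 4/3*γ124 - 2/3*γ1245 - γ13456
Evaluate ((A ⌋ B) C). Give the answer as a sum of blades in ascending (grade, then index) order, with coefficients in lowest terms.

step 1: 8/15*γ1
step 2: -64/15*γ346 - 12/5*γ123456
Answer: -64/15*γ346 - 12/5*γ123456


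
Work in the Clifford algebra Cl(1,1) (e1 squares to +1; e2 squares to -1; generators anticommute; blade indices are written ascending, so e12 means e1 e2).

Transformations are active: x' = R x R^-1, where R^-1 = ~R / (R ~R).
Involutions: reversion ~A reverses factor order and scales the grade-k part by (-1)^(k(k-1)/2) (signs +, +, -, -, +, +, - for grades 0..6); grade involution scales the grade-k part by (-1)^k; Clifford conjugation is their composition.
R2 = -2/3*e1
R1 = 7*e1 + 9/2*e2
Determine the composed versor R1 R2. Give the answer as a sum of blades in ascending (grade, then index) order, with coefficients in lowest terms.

Distribute over the terms of R2 (each basis-blade product reordered to ascending indices, repeated generators contracted through their squares):
R1 (-2/3*e1) = -14/3 + 3*e12
Answer: -14/3 + 3*e12


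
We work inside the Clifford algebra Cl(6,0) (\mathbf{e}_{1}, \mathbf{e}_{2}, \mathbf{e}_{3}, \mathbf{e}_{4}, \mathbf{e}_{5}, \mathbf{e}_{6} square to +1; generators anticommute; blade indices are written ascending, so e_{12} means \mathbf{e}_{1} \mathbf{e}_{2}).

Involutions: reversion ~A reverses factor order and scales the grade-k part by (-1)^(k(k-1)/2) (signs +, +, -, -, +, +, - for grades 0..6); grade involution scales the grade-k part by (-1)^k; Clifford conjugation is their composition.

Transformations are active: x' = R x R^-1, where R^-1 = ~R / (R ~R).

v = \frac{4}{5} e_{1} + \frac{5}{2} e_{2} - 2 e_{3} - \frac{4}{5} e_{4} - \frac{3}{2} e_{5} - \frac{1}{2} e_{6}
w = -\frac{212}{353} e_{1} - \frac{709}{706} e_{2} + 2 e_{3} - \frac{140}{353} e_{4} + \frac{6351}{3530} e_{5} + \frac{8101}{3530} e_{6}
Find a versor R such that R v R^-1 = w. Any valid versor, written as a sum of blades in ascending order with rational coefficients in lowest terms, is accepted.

Take R = v + w = \frac{352}{1765} e_{1} + \frac{528}{353} e_{2} - \frac{2112}{1765} e_{4} + \frac{528}{1765} e_{5} + \frac{3168}{1765} e_{6}. Because q(v) = q(w) = \frac{1403}{100}, conjugation by R sends v exactly to w.
Answer: \frac{352}{1765} e_{1} + \frac{528}{353} e_{2} - \frac{2112}{1765} e_{4} + \frac{528}{1765} e_{5} + \frac{3168}{1765} e_{6}


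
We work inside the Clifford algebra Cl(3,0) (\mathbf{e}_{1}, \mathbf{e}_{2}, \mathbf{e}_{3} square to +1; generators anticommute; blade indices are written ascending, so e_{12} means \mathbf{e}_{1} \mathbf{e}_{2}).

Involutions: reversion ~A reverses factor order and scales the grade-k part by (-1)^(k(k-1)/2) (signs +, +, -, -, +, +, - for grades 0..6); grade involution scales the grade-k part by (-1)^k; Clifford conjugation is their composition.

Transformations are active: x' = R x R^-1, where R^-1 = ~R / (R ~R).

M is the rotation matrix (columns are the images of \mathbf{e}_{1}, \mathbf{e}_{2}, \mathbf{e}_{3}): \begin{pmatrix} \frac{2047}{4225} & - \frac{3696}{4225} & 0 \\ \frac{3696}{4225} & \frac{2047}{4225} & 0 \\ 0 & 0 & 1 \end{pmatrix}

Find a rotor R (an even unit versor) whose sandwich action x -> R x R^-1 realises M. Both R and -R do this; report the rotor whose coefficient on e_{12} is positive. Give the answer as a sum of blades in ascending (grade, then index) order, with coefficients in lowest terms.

Method: write R = a + b12*e_{12} + b13*e_{13} + b23*e_{23} with a^2 + b12^2 + b13^2 + b23^2 = 1 (so R^-1 = ~R). Expanding the columns R e_j ~R gives tr M = 4a^2 - 1 and, from the antisymmetric part, M21 - M12 = -4a*b12, M13 - M31 = 4a*b13, M32 - M23 = -4a*b23.
Here tr M = \frac{8319}{4225}, so a^2 = (1 + tr M)/4 = \frac{3136}{4225} and a = ±\frac{56}{65}. Taking a = \frac{56}{65}: M21 - M12 = \frac{7392}{4225}, M13 - M31 = 0, M32 - M23 = 0, giving b12 = -\frac{33}{65}, b13 = 0, b23 = 0, i.e. R = \frac{56}{65} - \frac{33}{65} e_{12}.
Its e_{12} coefficient is negative, so report the other preimage -R.
Answer: -\frac{56}{65} + \frac{33}{65} e_{12}. Why the constraint matters: R and -R act identically through the sandwich — M has trace \frac{8319}{4225} either way — so only the sign condition on e_{12} picks one of the two preimages.


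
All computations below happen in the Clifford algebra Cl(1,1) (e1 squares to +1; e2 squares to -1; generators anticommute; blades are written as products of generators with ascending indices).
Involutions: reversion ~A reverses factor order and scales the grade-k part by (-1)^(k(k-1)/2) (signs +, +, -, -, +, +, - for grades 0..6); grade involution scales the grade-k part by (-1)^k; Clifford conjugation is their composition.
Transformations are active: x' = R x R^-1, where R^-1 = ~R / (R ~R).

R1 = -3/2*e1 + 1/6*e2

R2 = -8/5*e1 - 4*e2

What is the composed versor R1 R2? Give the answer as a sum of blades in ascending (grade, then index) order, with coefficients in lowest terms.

Distribute over the terms of R1 (each basis-blade product reordered to ascending indices, repeated generators contracted through their squares):
(-3/2*e1) R2 = 12/5 + 6*e1 e2
(1/6*e2) R2 = 2/3 + 4/15*e1 e2
Summing the partial products and collecting blades:
Answer: 46/15 + 94/15*e1 e2


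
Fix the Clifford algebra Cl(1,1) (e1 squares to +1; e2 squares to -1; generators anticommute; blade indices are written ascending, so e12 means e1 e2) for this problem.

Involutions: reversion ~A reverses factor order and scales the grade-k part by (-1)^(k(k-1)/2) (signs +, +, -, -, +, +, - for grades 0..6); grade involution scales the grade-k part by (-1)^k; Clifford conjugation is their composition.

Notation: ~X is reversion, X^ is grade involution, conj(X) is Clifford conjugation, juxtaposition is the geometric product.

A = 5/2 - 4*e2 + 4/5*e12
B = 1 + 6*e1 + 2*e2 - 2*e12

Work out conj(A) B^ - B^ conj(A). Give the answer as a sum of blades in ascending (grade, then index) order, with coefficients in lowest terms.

first term: 121/10 - 123/5*e1 - 29/5*e2 + 91/5*e12
second term: 121/10 - 27/5*e1 + 19/5*e2 - 149/5*e12
Answer: -96/5*e1 - 48/5*e2 + 48*e12


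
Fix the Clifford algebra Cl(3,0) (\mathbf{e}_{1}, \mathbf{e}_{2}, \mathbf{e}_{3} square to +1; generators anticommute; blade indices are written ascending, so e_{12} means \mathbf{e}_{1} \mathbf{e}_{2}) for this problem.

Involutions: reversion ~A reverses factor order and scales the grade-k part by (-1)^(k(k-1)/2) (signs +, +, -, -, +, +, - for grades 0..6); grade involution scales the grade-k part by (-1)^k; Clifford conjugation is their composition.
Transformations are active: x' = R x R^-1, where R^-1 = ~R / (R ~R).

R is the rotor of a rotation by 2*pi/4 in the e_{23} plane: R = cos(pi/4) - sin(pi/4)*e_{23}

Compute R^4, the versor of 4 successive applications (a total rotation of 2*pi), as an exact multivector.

Half-angle bookkeeping: 4 applications in e_{23} add up to rotor phase 4*pi/4 = \pi, so R^4 = cos(\pi) - sin(\pi)*e_{23}.
cos(\pi) = -1 and sin(\pi) = 0, so R^4 = -1. The total rotation 2*pi is 1 full turn, so every vector returns to itself, yet the rotor is -1, on the OTHER sheet of the double cover (an odd number of 2*pi turns).
Answer: -1


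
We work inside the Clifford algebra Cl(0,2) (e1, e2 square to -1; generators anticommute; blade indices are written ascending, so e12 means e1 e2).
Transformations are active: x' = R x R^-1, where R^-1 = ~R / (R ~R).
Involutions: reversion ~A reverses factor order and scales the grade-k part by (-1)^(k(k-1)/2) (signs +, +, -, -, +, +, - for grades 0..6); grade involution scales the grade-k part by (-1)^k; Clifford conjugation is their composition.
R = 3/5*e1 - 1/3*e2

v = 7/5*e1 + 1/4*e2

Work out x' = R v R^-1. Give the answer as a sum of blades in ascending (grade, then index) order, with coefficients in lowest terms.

~R = 3/5*e1 - 1/3*e2, and R ~R = -106/225, so R^-1 = ~R / (-106/225).
R v = -227/300 + 37/60*e12
Answer: 559/1060*e1 - 70/53*e2


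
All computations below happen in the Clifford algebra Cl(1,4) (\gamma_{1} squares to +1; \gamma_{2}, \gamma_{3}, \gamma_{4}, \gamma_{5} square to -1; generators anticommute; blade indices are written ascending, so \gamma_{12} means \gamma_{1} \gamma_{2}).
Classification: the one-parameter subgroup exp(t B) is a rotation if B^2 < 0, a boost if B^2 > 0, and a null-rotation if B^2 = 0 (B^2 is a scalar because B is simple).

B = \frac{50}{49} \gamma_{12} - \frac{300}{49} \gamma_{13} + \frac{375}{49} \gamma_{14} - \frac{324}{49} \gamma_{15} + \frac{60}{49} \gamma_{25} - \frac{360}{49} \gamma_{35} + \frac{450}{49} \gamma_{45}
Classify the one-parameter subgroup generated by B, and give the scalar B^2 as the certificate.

B^2 term by term: the squares give (\frac{50}{49})^2*(\gamma_{12})^2 + (-\frac{300}{49})^2*(\gamma_{13})^2 + (\frac{375}{49})^2*(\gamma_{14})^2 + (-\frac{324}{49})^2*(\gamma_{15})^2 + (\frac{60}{49})^2*(\gamma_{25})^2 + (-\frac{360}{49})^2*(\gamma_{35})^2 + (\frac{450}{49})^2*(\gamma_{45})^2 = \frac{2500}{2401}*(+1) + \frac{90000}{2401}*(+1) + \frac{140625}{2401}*(+1) + \frac{104976}{2401}*(+1) + \frac{3600}{2401}*(-1) + \frac{129600}{2401}*(-1) + \frac{202500}{2401}*(-1) = 1 (each basis 2-blade squares to minus the product of its generators' squares); cross terms between blades sharing an index anticommute and cancel; the commuting (index-disjoint) pairs give grade-4 terms 2*c*c'*(blade product), which cancel blade by blade — \gamma_{1235}: -\frac{36000}{2401} + \frac{36000}{2401} = 0; \gamma_{1245}: \frac{45000}{2401} - \frac{45000}{2401} = 0; \gamma_{1345}: -\frac{270000}{2401} + \frac{270000}{2401} = 0 — confirming B is simple. So B^2 = 1.
Answer: boost, certificate B^2 = 1. B^2 = 1 is basis-independent, so its sign is the whole story.


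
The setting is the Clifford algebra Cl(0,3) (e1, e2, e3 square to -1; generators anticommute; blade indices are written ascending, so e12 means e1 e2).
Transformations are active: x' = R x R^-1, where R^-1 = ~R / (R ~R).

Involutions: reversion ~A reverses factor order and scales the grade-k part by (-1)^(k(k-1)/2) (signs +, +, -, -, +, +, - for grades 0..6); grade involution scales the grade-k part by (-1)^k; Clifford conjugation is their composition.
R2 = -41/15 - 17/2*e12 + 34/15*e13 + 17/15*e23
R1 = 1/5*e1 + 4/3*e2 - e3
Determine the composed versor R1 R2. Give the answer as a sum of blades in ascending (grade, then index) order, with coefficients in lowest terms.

Distribute over the terms of R1 (each basis-blade product reordered to ascending indices, repeated generators contracted through their squares):
(1/5*e1) R2 = -41/75*e1 + 17/10*e2 - 34/75*e3 + 17/75*e123
(4/3*e2) R2 = -34/3*e1 - 164/45*e2 - 68/45*e3 - 136/45*e123
(-e3) R2 = -34/15*e1 - 17/15*e2 + 41/15*e3 + 17/2*e123
Summing the partial products and collecting blades:
Answer: -1061/75*e1 - 277/90*e2 + 173/225*e3 + 2567/450*e123


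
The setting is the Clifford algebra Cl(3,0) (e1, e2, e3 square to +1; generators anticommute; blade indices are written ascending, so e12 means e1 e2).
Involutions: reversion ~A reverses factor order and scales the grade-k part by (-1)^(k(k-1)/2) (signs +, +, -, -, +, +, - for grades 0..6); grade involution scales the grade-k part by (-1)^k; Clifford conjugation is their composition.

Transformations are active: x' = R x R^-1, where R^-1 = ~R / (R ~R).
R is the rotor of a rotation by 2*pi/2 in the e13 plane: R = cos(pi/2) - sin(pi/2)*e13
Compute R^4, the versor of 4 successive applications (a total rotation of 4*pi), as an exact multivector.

Rotor phase runs at HALF the rotation angle; powers of one rotor simply add phase, so after 4 steps in e13 the phase is 4*pi/2 = 2*pi and R^4 = cos(2*pi) - sin(2*pi)*e13.
cos(2*pi) = 1 and sin(2*pi) = 0, so R^4 = 1. The total rotation 4*pi is 2 full turns, so every vector returns to itself, yet the rotor is +1, back on the identity sheet (an even number of 2*pi turns).
Answer: 1


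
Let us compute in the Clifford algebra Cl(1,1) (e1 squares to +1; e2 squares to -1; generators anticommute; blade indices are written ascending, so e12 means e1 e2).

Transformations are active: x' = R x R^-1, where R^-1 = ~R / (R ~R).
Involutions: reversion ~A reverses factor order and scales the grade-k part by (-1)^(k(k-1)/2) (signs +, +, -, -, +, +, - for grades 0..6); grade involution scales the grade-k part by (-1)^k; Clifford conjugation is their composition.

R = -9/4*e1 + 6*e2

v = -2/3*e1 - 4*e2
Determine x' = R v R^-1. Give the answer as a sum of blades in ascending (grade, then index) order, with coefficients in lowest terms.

~R = -9/4*e1 + 6*e2, and R ~R = -495/16, so R^-1 = ~R / (-495/16).
R v = 51/2 + 13*e12
Answer: 722/165*e1 - 324/55*e2


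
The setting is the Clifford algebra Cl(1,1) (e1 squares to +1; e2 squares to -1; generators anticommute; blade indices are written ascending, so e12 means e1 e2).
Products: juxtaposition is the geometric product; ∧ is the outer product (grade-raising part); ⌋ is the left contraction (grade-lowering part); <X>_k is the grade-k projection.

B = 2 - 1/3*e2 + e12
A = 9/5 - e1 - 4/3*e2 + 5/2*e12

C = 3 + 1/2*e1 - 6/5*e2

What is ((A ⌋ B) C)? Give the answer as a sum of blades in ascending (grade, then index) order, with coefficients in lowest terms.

step 1: 509/90 - 4/3*e1 - 8/5*e2 + 9/5*e12
step 2: 719/50 + 889/900*e1 - 1873/150*e2 + 39/5*e12
Answer: 719/50 + 889/900*e1 - 1873/150*e2 + 39/5*e12


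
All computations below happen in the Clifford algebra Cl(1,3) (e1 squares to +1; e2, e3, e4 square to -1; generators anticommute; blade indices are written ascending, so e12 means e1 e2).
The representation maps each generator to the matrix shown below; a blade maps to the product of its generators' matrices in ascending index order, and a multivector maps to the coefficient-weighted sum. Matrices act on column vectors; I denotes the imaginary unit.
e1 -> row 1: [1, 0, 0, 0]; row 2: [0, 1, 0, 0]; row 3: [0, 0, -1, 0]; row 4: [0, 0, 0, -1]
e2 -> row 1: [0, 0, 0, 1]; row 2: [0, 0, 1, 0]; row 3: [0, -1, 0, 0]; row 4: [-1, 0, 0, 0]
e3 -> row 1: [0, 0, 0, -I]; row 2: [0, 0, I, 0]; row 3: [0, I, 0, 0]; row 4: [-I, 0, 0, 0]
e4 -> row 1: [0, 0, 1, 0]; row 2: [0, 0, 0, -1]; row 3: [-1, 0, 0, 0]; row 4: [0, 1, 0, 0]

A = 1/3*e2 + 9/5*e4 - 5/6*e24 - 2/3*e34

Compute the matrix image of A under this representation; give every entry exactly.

Bivector images (products of the table entries): rho(e24) = rho(e2)rho(e4) = row 1: [0, 1, 0, 0]; row 2: [-1, 0, 0, 0]; row 3: [0, 0, 0, 1]; row 4: [0, 0, -1, 0]; rho(e34) = rho(e3)rho(e4) = row 1: [0, -I, 0, 0]; row 2: [-I, 0, 0, 0]; row 3: [0, 0, 0, -I]; row 4: [0, 0, -I, 0].
M = (1/3)*rho(e2) + (9/5)*rho(e4) + (-5/6)*rho(e24) + (-2/3)*rho(e34), summed entrywise:
Answer: row 1: [0, -5/6 + 2*I/3, 9/5, 1/3]; row 2: [5/6 + 2*I/3, 0, 1/3, -9/5]; row 3: [-9/5, -1/3, 0, -5/6 + 2*I/3]; row 4: [-1/3, 9/5, 5/6 + 2*I/3, 0]


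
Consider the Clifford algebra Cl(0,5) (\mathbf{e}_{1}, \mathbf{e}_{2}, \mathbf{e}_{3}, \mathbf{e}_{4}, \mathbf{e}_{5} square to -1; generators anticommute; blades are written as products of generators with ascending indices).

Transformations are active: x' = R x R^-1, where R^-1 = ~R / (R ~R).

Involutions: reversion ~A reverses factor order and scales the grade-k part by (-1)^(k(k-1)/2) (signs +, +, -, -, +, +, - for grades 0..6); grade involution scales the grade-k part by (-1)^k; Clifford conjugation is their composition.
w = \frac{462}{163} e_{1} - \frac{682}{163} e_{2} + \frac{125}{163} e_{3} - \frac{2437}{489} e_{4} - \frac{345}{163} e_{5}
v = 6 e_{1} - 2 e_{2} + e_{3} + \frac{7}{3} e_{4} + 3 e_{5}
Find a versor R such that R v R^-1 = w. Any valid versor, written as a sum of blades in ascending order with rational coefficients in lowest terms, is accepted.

The midline construction: v and w both square to -\frac{499}{9}, so reflecting in their sum \frac{1440}{163} e_{1} - \frac{1008}{163} e_{2} + \frac{288}{163} e_{3} - \frac{432}{163} e_{4} + \frac{144}{163} e_{5} exchanges them.
Answer: \frac{1440}{163} e_{1} - \frac{1008}{163} e_{2} + \frac{288}{163} e_{3} - \frac{432}{163} e_{4} + \frac{144}{163} e_{5}


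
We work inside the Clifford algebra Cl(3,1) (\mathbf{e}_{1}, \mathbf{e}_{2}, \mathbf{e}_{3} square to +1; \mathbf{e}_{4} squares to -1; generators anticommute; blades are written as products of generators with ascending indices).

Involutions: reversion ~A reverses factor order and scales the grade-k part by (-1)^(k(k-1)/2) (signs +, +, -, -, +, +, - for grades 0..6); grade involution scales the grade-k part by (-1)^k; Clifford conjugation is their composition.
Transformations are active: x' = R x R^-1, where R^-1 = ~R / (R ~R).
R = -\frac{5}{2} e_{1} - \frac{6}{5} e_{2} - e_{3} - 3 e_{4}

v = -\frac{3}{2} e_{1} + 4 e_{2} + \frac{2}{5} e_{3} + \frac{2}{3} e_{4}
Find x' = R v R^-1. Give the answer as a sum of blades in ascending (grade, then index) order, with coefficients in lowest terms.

~R = -\frac{5}{2} e_{1} - \frac{6}{5} e_{2} - e_{3} - 3 e_{4}, and R ~R = -\frac{31}{100}, so R^-1 = ~R / (-\frac{31}{100}).
R v = \frac{11}{20} - \frac{59}{5} e_{1} e_{2} - \frac{5}{2} e_{1} e_{3} - \frac{37}{6} e_{1} e_{4} + \frac{88}{25} e_{2} e_{3} + \frac{56}{5} e_{2} e_{4} + \frac{8}{15} e_{3} e_{4}
Answer: \frac{643}{62} e_{1} + \frac{8}{31} e_{2} + \frac{488}{155} e_{3} + \frac{928}{93} e_{4}


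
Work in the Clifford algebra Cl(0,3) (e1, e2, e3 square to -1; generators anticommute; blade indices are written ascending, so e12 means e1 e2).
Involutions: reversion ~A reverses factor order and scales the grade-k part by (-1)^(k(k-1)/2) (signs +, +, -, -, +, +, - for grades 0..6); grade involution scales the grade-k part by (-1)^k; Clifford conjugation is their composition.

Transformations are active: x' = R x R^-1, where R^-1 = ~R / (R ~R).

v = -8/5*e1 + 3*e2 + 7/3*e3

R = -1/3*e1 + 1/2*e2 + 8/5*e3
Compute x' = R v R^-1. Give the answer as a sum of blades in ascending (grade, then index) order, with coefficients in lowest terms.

~R = -1/3*e1 + 1/2*e2 + 8/5*e3, and R ~R = -2629/900, so R^-1 = ~R / (-2629/900).
R v = -173/30 - 1/5*e12 + 401/225*e13 - 109/30*e23
Answer: 3732/13145*e1 - 2697/2629*e2 + 31421/7887*e3


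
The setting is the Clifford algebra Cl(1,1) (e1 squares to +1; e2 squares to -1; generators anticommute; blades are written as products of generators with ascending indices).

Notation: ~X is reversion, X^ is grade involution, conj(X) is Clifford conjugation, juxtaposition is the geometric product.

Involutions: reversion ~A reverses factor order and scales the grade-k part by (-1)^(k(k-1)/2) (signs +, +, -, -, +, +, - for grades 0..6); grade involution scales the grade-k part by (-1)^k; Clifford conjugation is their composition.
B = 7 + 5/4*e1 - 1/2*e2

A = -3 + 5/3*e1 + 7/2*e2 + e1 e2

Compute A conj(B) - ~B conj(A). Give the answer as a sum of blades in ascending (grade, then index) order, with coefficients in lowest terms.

first term: -149/6 + 179/12*e1 + 97/4*e2 + 293/24*e1 e2
second term: -149/6 - 179/12*e1 - 97/4*e2 - 293/24*e1 e2
Answer: 179/6*e1 + 97/2*e2 + 293/12*e1 e2


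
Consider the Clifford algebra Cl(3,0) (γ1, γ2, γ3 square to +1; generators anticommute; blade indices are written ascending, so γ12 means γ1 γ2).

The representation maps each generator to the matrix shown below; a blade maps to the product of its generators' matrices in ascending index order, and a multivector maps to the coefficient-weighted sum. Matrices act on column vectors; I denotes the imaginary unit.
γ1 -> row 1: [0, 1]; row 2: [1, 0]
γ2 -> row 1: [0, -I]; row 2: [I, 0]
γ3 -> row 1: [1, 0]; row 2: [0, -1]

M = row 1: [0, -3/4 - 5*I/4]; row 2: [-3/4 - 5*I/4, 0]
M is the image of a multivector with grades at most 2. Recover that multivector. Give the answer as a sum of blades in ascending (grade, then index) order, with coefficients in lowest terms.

Method: 1, rho(γ1), rho(γ2), rho(γ3) form a trace-orthogonal basis of the 2x2 complex matrices (tr(X Y) = 2 if X = Y, else 0), so M = m0*1 + m1*rho(γ1) + m2*rho(γ2) + m3*rho(γ3) with m0 = tr(M)/2 = 0, m1 = tr(M rho(γ1))/2 = -3/4 - 5*I/4, m2 = tr(M rho(γ2))/2 = 0, m3 = tr(M rho(γ3))/2 = 0.
Multiplying table entries, the bivector images are rho(γ12) = I*rho(γ3), rho(γ13) = -I*rho(γ2), rho(γ23) = I*rho(γ1); with real blade coefficients the real parts of m0..m3 are the coefficients of 1, γ1, γ2, γ3 and the imaginary parts give the bivectors (γ23: Im m1, γ13: -Im m2, γ12: Im m3).
Answer: -3/4*γ1 - 5/4*γ23


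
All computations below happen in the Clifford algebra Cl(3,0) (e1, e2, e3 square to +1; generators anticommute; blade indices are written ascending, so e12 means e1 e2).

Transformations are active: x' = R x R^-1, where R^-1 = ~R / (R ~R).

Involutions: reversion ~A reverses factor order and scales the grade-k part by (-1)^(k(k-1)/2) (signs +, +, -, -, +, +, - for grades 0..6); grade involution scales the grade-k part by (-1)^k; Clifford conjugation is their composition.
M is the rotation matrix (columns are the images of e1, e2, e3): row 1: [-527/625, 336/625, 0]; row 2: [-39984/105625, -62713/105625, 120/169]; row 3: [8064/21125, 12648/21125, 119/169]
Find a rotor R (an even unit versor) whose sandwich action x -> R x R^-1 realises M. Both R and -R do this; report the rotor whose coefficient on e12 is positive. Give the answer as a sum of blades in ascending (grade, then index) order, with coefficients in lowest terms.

Method: write R = a + b12*e12 + b13*e13 + b23*e23 with a^2 + b12^2 + b13^2 + b23^2 = 1 (so R^-1 = ~R). Expanding the columns R e_j ~R gives tr M = 4a^2 - 1 and, from the antisymmetric part, M21 - M12 = -4a*b12, M13 - M31 = 4a*b13, M32 - M23 = -4a*b23.
Here tr M = -77401/105625, so a^2 = (1 + tr M)/4 = 7056/105625 and a = ±84/325. Taking a = 84/325: M21 - M12 = -96768/105625, M13 - M31 = -8064/21125, M32 - M23 = -2352/21125, giving b12 = 288/325, b13 = -24/65, b23 = 7/65, i.e. R = 84/325 + 288/325*e12 - 24/65*e13 + 7/65*e23.
Its e12 coefficient is already positive.
Answer: 84/325 + 288/325*e12 - 24/65*e13 + 7/65*e23. Note: both R and -R realise this M (trace -77401/105625); the covering map identifies them, and the e12-coefficient sign is the tie-breaker.


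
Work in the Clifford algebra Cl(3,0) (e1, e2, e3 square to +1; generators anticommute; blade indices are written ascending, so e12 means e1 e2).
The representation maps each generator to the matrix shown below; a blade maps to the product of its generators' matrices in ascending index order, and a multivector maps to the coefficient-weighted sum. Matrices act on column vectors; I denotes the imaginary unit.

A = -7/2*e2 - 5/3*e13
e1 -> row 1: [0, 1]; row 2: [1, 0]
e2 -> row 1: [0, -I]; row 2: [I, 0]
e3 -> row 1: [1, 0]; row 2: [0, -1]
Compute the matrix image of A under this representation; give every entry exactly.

Bivector images (products of the table entries): rho(e13) = rho(e1)rho(e3) = row 1: [0, -1]; row 2: [1, 0].
M = (-7/2)*rho(e2) + (-5/3)*rho(e13), summed entrywise:
Answer: row 1: [0, 5/3 + 7*I/2]; row 2: [-5/3 - 7*I/2, 0]


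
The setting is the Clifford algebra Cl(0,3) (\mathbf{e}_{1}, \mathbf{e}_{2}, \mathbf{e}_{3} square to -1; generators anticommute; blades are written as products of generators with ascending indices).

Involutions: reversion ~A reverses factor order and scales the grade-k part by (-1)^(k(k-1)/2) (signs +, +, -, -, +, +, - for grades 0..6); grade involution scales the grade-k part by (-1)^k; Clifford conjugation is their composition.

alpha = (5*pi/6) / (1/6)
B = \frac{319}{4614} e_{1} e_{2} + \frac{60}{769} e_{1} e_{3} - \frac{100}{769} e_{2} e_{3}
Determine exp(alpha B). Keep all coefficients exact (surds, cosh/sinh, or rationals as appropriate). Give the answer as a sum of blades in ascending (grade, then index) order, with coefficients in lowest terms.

B^2 term by term: the squares give (\frac{319}{4614})^2*(e_{1} e_{2})^2 + (\frac{60}{769})^2*(e_{1} e_{3})^2 + (-\frac{100}{769})^2*(e_{2} e_{3})^2 = \frac{101761}{21288996}*(-1) + \frac{3600}{591361}*(-1) + \frac{10000}{591361}*(-1) = -\frac{1}{36} (each basis 2-blade squares to minus the product of its generators' squares); cross terms between blades sharing an index anticommute and cancel. So B^2 = -\frac{1}{36}.
B^2 = -\frac{1}{36} — circular case — the even/odd split gives cos and sin: l = \frac{1}{6}, alpha*l = \frac{5 \pi}{6}, so exp(alpha B) = cos(\frac{5 \pi}{6}) + (sin(\frac{5 \pi}{6})/(\frac{1}{6}))*B = - \frac{\sqrt{3}}{2} + (3)*B.
Answer: - \frac{\sqrt{3}}{2} + \frac{319}{1538} e_{1} e_{2} + \frac{180}{769} e_{1} e_{3} - \frac{300}{769} e_{2} e_{3}


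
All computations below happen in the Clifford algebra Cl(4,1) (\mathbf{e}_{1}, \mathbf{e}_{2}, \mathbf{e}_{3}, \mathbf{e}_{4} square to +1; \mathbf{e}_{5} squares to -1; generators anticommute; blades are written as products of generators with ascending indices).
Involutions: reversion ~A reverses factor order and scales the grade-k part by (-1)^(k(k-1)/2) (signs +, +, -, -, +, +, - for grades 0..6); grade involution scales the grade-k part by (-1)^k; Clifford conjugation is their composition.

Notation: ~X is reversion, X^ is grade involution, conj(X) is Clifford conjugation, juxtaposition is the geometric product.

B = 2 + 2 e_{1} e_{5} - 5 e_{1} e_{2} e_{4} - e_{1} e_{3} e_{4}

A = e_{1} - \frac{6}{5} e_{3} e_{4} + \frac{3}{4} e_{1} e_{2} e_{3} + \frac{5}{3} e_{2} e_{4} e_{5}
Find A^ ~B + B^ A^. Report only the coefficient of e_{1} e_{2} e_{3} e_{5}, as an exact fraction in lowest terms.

first term: -\frac{4}{5} e_{1} + 2 e_{5} - \frac{25}{3} e_{1} e_{5} - \frac{23}{4} e_{2} e_{4} + \frac{7}{20} e_{3} e_{4} - \frac{15}{2} e_{1} e_{2} e_{3} + \frac{10}{3} e_{1} e_{2} e_{4} + \frac{3}{2} e_{2} e_{3} e_{5} - \frac{10}{3} e_{2} e_{4} e_{5} - \frac{5}{3} e_{1} e_{2} e_{3} e_{5} + \frac{12}{5} e_{1} e_{3} e_{4} e_{5}
second term: -\frac{4}{5} e_{1} + 2 e_{5} + \frac{25}{3} e_{1} e_{5} - \frac{17}{4} e_{2} e_{4} - \frac{143}{20} e_{3} e_{4} + \frac{9}{2} e_{1} e_{2} e_{3} + \frac{10}{3} e_{1} e_{2} e_{4} + \frac{3}{2} e_{2} e_{3} e_{5} - \frac{10}{3} e_{2} e_{4} e_{5} - \frac{5}{3} e_{1} e_{2} e_{3} e_{5} - \frac{12}{5} e_{1} e_{3} e_{4} e_{5}
Answer: -\frac{10}{3}


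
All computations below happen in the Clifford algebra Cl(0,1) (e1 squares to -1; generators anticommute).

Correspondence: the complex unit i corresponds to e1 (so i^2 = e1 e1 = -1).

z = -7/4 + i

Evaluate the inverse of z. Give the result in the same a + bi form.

In blades: z = -7/4 + e1.
With qbar = -7/4 - e1 (scalar fixed, mapped units negated), z qbar = 65/16 (the sum of squared coefficients), so z^-1 = qbar / (65/16) = -28/65 - 16/65*e1; translating back:
Answer: -28/65 - 16/65*i


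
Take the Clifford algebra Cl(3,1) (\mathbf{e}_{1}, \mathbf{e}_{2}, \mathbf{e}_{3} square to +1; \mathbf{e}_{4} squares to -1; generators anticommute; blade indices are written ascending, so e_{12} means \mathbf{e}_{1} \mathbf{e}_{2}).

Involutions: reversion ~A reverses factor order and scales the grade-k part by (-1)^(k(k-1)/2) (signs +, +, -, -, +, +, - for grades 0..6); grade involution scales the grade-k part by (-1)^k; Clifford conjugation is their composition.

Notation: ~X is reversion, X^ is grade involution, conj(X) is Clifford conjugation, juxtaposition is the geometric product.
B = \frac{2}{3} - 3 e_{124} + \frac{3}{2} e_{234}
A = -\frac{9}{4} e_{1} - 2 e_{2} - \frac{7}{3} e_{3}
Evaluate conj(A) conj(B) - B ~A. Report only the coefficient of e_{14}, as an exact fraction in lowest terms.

first term: \frac{3}{2} e_{1} + \frac{4}{3} e_{2} + \frac{14}{9} e_{3} + 6 e_{14} - \frac{41}{4} e_{24} + 3 e_{34} - \frac{29}{8} e_{1234}
second term: -\frac{3}{2} e_{1} - \frac{4}{3} e_{2} - \frac{14}{9} e_{3} - 6 e_{14} + \frac{41}{4} e_{24} - 3 e_{34} - \frac{29}{8} e_{1234}
Answer: 12


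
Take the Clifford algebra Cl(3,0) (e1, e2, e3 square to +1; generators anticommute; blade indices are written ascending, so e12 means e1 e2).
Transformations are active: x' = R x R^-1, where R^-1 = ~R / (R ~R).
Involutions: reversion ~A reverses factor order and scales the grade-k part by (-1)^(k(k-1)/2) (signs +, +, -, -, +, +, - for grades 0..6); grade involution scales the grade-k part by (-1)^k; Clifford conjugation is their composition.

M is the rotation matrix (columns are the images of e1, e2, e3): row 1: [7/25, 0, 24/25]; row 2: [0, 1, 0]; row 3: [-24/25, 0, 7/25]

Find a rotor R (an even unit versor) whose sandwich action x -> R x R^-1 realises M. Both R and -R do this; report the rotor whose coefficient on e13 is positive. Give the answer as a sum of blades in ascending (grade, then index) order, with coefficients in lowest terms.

Method: write R = a + b12*e12 + b13*e13 + b23*e23 with a^2 + b12^2 + b13^2 + b23^2 = 1 (so R^-1 = ~R). Expanding the columns R e_j ~R gives tr M = 4a^2 - 1 and, from the antisymmetric part, M21 - M12 = -4a*b12, M13 - M31 = 4a*b13, M32 - M23 = -4a*b23.
Here tr M = 39/25, so a^2 = (1 + tr M)/4 = 16/25 and a = ±4/5. Taking a = 4/5: M21 - M12 = 0, M13 - M31 = 48/25, M32 - M23 = 0, giving b12 = 0, b13 = 3/5, b23 = 0, i.e. R = 4/5 + 3/5*e13.
Its e13 coefficient is already positive.
Answer: 4/5 + 3/5*e13. Uniqueness: Spin(3) -> SO(3) maps R and -R to the same rotation of trace 39/25; fixing the sign of the e13 coefficient removes the ambiguity.


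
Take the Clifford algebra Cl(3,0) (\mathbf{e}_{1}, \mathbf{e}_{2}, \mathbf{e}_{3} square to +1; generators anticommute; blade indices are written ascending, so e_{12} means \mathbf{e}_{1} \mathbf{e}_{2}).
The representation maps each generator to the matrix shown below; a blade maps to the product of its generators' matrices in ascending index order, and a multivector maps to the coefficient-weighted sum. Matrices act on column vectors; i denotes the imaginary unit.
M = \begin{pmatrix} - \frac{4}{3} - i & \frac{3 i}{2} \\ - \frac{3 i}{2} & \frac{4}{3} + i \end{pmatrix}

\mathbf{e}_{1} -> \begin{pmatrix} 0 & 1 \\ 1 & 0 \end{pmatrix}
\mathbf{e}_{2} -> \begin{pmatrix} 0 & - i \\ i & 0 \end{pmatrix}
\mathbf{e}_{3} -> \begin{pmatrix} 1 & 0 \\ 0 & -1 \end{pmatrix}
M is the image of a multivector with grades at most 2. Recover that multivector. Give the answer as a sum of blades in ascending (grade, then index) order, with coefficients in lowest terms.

Method: 1, rho(e_{1}), rho(e_{2}), rho(e_{3}) form a trace-orthogonal basis of the 2x2 complex matrices (tr(X Y) = 2 if X = Y, else 0), so M = m0*1 + m1*rho(e_{1}) + m2*rho(e_{2}) + m3*rho(e_{3}) with m0 = tr(M)/2 = 0, m1 = tr(M rho(e_{1}))/2 = 0, m2 = tr(M rho(e_{2}))/2 = - \frac{3}{2}, m3 = tr(M rho(e_{3}))/2 = - \frac{4}{3} - i.
Multiplying table entries, the bivector images are rho(e_{12}) = i*rho(e_{3}), rho(e_{13}) = -i*rho(e_{2}), rho(e_{23}) = i*rho(e_{1}); with real blade coefficients the real parts of m0..m3 are the coefficients of 1, e_{1}, e_{2}, e_{3} and the imaginary parts give the bivectors (e_{23}: Im m1, e_{13}: -Im m2, e_{12}: Im m3).
Answer: -\frac{3}{2} e_{2} - \frac{4}{3} e_{3} - e_{12}


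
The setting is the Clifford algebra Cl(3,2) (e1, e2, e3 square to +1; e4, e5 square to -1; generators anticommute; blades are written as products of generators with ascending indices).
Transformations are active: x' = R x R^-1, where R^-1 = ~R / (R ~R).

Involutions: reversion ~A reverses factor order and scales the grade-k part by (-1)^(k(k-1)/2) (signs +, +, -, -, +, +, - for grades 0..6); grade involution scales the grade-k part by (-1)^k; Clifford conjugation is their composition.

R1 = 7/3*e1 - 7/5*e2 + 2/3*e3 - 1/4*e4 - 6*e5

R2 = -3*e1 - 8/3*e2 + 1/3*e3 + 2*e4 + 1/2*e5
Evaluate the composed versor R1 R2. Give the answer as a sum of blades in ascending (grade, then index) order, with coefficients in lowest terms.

Distribute over the terms of R1 (each basis-blade product reordered to ascending indices, repeated generators contracted through their squares):
(7/3*e1) R2 = -7 - 56/9*e1 e2 + 7/9*e1 e3 + 14/3*e1 e4 + 7/6*e1 e5
(-7/5*e2) R2 = 56/15 - 21/5*e1 e2 - 7/15*e2 e3 - 14/5*e2 e4 - 7/10*e2 e5
(2/3*e3) R2 = 2/9 + 2*e1 e3 + 16/9*e2 e3 + 4/3*e3 e4 + 1/3*e3 e5
(-1/4*e4) R2 = 1/2 - 3/4*e1 e4 - 2/3*e2 e4 + 1/12*e3 e4 - 1/8*e4 e5
(-6*e5) R2 = 3 - 18*e1 e5 - 16*e2 e5 + 2*e3 e5 + 12*e4 e5
Summing the partial products and collecting blades:
Answer: 41/90 - 469/45*e1 e2 + 25/9*e1 e3 + 47/12*e1 e4 - 101/6*e1 e5 + 59/45*e2 e3 - 52/15*e2 e4 - 167/10*e2 e5 + 17/12*e3 e4 + 7/3*e3 e5 + 95/8*e4 e5


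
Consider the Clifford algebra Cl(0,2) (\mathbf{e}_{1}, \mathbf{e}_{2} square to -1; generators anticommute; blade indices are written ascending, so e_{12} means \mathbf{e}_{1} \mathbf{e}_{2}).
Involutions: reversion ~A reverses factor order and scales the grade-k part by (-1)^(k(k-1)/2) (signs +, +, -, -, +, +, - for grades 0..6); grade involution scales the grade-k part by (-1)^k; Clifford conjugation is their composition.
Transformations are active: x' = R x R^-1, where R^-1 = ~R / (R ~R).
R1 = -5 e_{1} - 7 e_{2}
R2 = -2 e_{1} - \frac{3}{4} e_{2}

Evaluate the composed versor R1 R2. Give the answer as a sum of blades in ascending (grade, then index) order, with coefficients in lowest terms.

Distribute over the terms of R1 (each basis-blade product reordered to ascending indices, repeated generators contracted through their squares):
(-5 e_{1}) R2 = -10 + \frac{15}{4} e_{12}
(-7 e_{2}) R2 = -\frac{21}{4} - 14 e_{12}
Summing the partial products and collecting blades:
Answer: -\frac{61}{4} - \frac{41}{4} e_{12}


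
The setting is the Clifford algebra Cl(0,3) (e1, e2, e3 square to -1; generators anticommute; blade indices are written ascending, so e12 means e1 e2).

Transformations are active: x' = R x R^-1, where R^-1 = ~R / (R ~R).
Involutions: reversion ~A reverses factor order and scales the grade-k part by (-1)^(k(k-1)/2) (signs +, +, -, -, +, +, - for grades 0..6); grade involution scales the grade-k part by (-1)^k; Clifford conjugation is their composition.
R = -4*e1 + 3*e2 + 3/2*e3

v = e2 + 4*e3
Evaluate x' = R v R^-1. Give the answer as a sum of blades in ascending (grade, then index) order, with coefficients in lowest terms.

~R = -4*e1 + 3*e2 + 3/2*e3, and R ~R = -109/4, so R^-1 = ~R / (-109/4).
R v = -9 - 4*e12 - 16*e13 + 21/2*e23
Answer: -288/109*e1 + 107/109*e2 - 328/109*e3


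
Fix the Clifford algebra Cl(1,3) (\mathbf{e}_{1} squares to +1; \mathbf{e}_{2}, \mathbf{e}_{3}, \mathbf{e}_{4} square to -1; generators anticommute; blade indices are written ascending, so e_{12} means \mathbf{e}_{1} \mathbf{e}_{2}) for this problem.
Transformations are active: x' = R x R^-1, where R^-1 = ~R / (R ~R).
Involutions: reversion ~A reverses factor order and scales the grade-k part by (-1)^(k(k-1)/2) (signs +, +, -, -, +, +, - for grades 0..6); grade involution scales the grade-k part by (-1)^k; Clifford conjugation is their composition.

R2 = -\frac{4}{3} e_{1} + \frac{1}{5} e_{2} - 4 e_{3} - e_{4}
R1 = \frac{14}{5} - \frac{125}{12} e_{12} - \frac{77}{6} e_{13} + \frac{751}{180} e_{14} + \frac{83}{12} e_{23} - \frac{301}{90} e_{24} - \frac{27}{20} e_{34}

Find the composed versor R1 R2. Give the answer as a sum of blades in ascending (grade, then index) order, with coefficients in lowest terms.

Distribute over the terms of R2 (each basis-blade product reordered to ascending indices, repeated generators contracted through their squares):
R1 (-\frac{4}{3} e_{1}) = -\frac{56}{15} e_{1} - \frac{125}{9} e_{2} - \frac{154}{9} e_{3} + \frac{751}{135} e_{4} - \frac{83}{9} e_{123} + \frac{602}{135} e_{124} + \frac{9}{5} e_{134}
R1 (\frac{1}{5} e_{2}) = \frac{25}{12} e_{1} + \frac{14}{25} e_{2} + \frac{83}{60} e_{3} - \frac{301}{450} e_{4} + \frac{77}{30} e_{123} - \frac{751}{900} e_{124} - \frac{27}{100} e_{234}
R1 (-4 e_{3}) = -\frac{154}{3} e_{1} + \frac{83}{3} e_{2} - \frac{56}{5} e_{3} + \frac{27}{5} e_{4} + \frac{125}{3} e_{123} + \frac{751}{45} e_{134} - \frac{602}{45} e_{234}
R1 (-e_{4}) = \frac{751}{180} e_{1} - \frac{301}{90} e_{2} - \frac{27}{20} e_{3} - \frac{14}{5} e_{4} + \frac{125}{12} e_{124} + \frac{77}{6} e_{134} - \frac{83}{12} e_{234}
Summing the partial products and collecting blades:
Answer: -\frac{4393}{90} e_{1} + \frac{1649}{150} e_{2} - \frac{509}{18} e_{3} + \frac{10117}{1350} e_{4} + \frac{3151}{90} e_{123} + \frac{9478}{675} e_{124} + \frac{2819}{90} e_{134} - \frac{4627}{225} e_{234}


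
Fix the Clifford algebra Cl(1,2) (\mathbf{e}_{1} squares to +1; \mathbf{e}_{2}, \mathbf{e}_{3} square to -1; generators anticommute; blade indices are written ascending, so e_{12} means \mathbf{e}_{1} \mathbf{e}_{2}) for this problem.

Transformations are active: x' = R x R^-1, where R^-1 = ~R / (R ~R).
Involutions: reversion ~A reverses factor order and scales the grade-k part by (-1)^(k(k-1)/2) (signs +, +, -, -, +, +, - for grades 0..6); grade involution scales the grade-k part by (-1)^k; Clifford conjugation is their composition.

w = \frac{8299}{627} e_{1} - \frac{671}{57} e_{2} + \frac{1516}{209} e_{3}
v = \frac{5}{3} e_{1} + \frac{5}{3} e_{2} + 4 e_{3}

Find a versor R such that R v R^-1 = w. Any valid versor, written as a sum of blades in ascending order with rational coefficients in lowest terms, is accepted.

Construction: equal norms (both -16) license R = v + w = \frac{9344}{627} e_{1} - \frac{192}{19} e_{2} + \frac{2352}{209} e_{3} — nothing changes along that direction, while (v - w)/2 changes sign, so v maps onto w.
Answer: \frac{9344}{627} e_{1} - \frac{192}{19} e_{2} + \frac{2352}{209} e_{3}


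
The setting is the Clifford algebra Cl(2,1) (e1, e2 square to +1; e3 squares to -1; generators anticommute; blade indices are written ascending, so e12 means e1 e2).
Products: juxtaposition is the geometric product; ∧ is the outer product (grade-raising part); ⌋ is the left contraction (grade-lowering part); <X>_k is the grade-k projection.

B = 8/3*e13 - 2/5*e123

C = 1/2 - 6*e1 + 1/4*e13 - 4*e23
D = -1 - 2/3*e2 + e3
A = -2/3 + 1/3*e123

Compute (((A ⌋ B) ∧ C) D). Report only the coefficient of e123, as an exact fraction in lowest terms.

step 1: -2/15 - 16/9*e13 + 4/15*e123
step 2: -1/15 + 4/5*e1 - 83/90*e13 + 8/15*e23 + 2/15*e123
step 3: 1/15 + 11/90*e1 - 22/45*e2 + 13/45*e3 - 2/3*e12 + 163/90*e13 - 8/15*e23 - 101/135*e123
Answer: -101/135


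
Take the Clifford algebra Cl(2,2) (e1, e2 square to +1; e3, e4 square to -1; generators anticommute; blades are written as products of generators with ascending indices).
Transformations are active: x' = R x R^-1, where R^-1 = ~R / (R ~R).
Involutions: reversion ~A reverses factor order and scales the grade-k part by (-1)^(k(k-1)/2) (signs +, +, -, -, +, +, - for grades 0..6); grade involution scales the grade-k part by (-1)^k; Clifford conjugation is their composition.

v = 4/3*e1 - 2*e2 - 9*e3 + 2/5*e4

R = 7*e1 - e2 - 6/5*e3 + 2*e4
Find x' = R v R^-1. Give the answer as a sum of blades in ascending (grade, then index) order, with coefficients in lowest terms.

~R = 7*e1 - e2 - 6/5*e3 + 2*e4, and R ~R = 1114/25, so R^-1 = ~R / (1114/25).
R v = -4/15 - 38/3*e1 e2 - 307/5*e1 e3 + 2/15*e1 e4 + 33/5*e2 e3 + 18/5*e2 e4 + 438/25*e3 e4
Answer: -2368/1671*e1 + 3362/1671*e2 + 5021/557*e3 - 3542/8355*e4


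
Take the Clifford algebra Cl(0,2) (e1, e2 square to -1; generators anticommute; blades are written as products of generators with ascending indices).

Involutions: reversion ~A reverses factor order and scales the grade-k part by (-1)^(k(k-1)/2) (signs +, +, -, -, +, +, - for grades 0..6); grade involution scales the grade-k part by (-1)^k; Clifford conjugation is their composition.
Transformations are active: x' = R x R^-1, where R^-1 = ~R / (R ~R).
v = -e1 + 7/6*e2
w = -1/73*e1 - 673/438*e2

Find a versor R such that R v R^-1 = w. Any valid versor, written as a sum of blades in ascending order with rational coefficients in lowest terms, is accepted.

Here q(v) = q(w) = -85/36; the classical choice R = v + w = -74/73*e1 - 27/73*e2 then realises v -> w under the sandwich.
Answer: -74/73*e1 - 27/73*e2


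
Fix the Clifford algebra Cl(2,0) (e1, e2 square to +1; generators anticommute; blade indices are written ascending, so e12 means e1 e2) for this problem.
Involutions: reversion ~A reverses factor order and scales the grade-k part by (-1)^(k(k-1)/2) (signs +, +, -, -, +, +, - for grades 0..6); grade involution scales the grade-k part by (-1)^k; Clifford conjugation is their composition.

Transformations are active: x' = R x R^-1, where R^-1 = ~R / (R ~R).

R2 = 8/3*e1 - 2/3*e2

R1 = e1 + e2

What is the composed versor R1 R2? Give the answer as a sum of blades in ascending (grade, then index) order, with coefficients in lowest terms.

Distribute over the terms of R1 (each basis-blade product reordered to ascending indices, repeated generators contracted through their squares):
(e1) R2 = 8/3 - 2/3*e12
(e2) R2 = -2/3 - 8/3*e12
Summing the partial products and collecting blades:
Answer: 2 - 10/3*e12
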